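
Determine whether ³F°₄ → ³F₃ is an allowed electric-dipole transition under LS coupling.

Initial level: S=1, L=3, J=4, parity odd. Final level: S=1, L=3, J=3, parity even.
Parity must change: odd → even — ✓.
ΔS = 0: S: 1 → 1 — ✓.
ΔL = 0, ±1 (not L=0↔0): L: 3 → 3, ΔL = +0 — ✓.
ΔJ = 0, ±1 (not J=0↔0): J: 4 → 3, ΔJ = -1 — ✓.
All four E1 rules are satisfied.

allowed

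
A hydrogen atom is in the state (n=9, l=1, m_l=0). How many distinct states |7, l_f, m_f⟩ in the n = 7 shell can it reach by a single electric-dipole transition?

E1 requires Δl = ±1, so l_f ∈ {0, 2}; with 0 ≤ l_f ≤ n_f−1 = 6, the allowed l_f values are {0, 2}.
For l_f = 0: m_f ∈ {m_i−1, m_i, m_i+1} ∩ [−0, 0] = {0} → 1 state.
For l_f = 2: m_f ∈ {m_i−1, m_i, m_i+1} ∩ [−2, 2] = {-1, 0, 1} → 3 states.
Total: 4.

4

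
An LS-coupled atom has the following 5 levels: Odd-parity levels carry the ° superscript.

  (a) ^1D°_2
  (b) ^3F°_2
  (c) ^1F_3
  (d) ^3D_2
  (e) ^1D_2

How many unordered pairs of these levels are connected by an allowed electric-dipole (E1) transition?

(a)–(b): forbidden (parity, ΔS).
(a)–(c): allowed.
(a)–(d): forbidden (ΔS).
(a)–(e): allowed.
(b)–(c): forbidden (ΔS).
(b)–(d): allowed.
(b)–(e): forbidden (ΔS).
(c)–(d): forbidden (parity, ΔS).
(c)–(e): forbidden (parity).
(d)–(e): forbidden (parity, ΔS).
Allowed pairs: 3 of 10.

3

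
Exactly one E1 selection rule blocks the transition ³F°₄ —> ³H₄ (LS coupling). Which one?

ΔS = 0: S: 1 → 1 — ✓.
Parity must change: odd → even — ✓.
ΔJ = 0, ±1 (not J=0↔0): J: 4 → 4, ΔJ = +0 — ✓.
ΔL = 0, ±1 (not L=0↔0): L: 3 → 5, ΔL = +2 — ✗.

the ΔL = 0, ±1 rule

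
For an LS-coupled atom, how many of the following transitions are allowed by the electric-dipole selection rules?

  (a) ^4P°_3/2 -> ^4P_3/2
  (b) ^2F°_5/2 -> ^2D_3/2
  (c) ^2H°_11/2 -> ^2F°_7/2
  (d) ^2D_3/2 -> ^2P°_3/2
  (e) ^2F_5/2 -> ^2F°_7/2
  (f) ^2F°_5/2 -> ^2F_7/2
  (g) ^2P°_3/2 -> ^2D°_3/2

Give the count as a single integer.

(a) allowed
(b) allowed
(c) forbidden (parity, ΔL, ΔJ fail)
(d) allowed
(e) allowed
(f) allowed
(g) forbidden (parity fails)
Total allowed: 5 of 7.

5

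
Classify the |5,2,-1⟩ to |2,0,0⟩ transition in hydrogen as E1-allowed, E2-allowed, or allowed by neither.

E2

Δl = 0 − 2 = -2; l_i + l_f = 2.
Δm_l = +1.
E1 (Δl = ±1, |Δm_l| ≤ 1): not satisfied.
E2 (Δl = 0,±2, l_i+l_f ≥ 2, |Δm_l| ≤ 2): satisfied.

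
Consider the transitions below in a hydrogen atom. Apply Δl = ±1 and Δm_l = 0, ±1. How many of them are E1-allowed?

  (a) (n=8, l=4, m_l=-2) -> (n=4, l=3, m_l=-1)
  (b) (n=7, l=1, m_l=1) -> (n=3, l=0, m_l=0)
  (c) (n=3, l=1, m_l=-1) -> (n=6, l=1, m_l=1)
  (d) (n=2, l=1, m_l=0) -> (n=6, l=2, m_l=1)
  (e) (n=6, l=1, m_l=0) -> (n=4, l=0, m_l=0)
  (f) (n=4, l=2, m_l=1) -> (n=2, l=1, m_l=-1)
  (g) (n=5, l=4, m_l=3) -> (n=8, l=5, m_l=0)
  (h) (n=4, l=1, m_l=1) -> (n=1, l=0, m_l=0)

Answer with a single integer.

(a) allowed
(b) allowed
(c) forbidden — Δl = +0 (E1 requires Δl = ±1); Δm_l = +2 (E1 requires Δm_l = 0, ±1)
(d) allowed
(e) allowed
(f) forbidden — Δm_l = -2 (E1 requires Δm_l = 0, ±1)
(g) forbidden — Δm_l = -3 (E1 requires Δm_l = 0, ±1)
(h) allowed
Total allowed: 5 of 8.

5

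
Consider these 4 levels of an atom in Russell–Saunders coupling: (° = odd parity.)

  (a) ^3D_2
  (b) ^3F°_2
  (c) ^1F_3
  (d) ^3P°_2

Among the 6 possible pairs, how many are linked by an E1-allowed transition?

2

(a)–(b): allowed.
(a)–(c): forbidden (parity, ΔS).
(a)–(d): allowed.
(b)–(c): forbidden (ΔS).
(b)–(d): forbidden (parity, ΔL).
(c)–(d): forbidden (ΔS, ΔL).
Allowed pairs: 2 of 6.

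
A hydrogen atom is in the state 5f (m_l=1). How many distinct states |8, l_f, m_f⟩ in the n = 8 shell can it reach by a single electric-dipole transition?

E1 requires Δl = ±1, so l_f ∈ {2, 4}; with 0 ≤ l_f ≤ n_f−1 = 7, the allowed l_f values are {2, 4}.
For l_f = 2: m_f ∈ {m_i−1, m_i, m_i+1} ∩ [−2, 2] = {0, 1, 2} → 3 states.
For l_f = 4: m_f ∈ {m_i−1, m_i, m_i+1} ∩ [−4, 4] = {0, 1, 2} → 3 states.
Total: 6.

6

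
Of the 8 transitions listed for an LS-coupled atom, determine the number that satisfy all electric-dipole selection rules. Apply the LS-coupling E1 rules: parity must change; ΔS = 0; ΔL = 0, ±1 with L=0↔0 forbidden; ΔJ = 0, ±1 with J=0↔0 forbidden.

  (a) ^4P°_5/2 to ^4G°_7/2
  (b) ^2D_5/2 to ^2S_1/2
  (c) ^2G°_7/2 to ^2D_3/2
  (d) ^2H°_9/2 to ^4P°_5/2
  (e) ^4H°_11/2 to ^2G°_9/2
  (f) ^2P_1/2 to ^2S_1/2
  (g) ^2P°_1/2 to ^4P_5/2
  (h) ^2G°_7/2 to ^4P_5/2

(a) forbidden (parity, ΔL fail)
(b) forbidden (parity, ΔL, ΔJ fail)
(c) forbidden (ΔL, ΔJ fail)
(d) forbidden (parity, ΔS, ΔL, ΔJ fail)
(e) forbidden (parity, ΔS fail)
(f) forbidden (parity fails)
(g) forbidden (ΔS, ΔJ fail)
(h) forbidden (ΔS, ΔL fail)
Total allowed: 0 of 8.

0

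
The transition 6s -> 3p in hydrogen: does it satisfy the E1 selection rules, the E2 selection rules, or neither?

E1

Δl = 1 − 0 = +1; l_i + l_f = 1.
E1 (Δl = ±1): satisfied.
E2 (Δl = 0,±2, l_i+l_f ≥ 2): not satisfied.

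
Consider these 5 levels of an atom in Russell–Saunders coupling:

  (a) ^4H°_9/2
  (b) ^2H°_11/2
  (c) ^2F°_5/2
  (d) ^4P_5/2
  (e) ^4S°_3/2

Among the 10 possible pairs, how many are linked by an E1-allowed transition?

(a)–(b): forbidden (parity, ΔS).
(a)–(c): forbidden (parity, ΔS, ΔL, ΔJ).
(a)–(d): forbidden (ΔL, ΔJ).
(a)–(e): forbidden (parity, ΔL, ΔJ).
(b)–(c): forbidden (parity, ΔL, ΔJ).
(b)–(d): forbidden (ΔS, ΔL, ΔJ).
(b)–(e): forbidden (parity, ΔS, ΔL, ΔJ).
(c)–(d): forbidden (ΔS, ΔL).
(c)–(e): forbidden (parity, ΔS, ΔL).
(d)–(e): allowed.
Allowed pairs: 1 of 10.

1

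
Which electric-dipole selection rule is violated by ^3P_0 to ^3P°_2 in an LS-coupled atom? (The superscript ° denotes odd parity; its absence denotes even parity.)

the ΔJ = 0, ±1 rule

Reading off the term symbols: S 1→1, L 1→1, J 0→2, parity even→odd.
Parity must change: even → odd — satisfied.
ΔS = 0: S: 1 → 1 — satisfied.
ΔL = 0, ±1 (not L=0↔0): L: 1 → 1, ΔL = +0 — satisfied.
ΔJ = 0, ±1 (not J=0↔0): J: 0 → 2, ΔJ = +2 — violated.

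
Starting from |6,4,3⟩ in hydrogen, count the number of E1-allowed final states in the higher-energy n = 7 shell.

E1 requires Δl = ±1, so l_f ∈ {3, 5}; with 0 ≤ l_f ≤ n_f−1 = 6, the allowed l_f values are {3, 5}.
For l_f = 3: m_f ∈ {m_i−1, m_i, m_i+1} ∩ [−3, 3] = {2, 3} → 2 states.
For l_f = 5: m_f ∈ {m_i−1, m_i, m_i+1} ∩ [−5, 5] = {2, 3, 4} → 3 states.
Total: 5.

5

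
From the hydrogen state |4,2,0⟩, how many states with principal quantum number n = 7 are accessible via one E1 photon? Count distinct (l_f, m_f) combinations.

6

E1 requires Δl = ±1, so l_f ∈ {1, 3}; with 0 ≤ l_f ≤ n_f−1 = 6, the allowed l_f values are {1, 3}.
For l_f = 1: m_f ∈ {m_i−1, m_i, m_i+1} ∩ [−1, 1] = {-1, 0, 1} → 3 states.
For l_f = 3: m_f ∈ {m_i−1, m_i, m_i+1} ∩ [−3, 3] = {-1, 0, 1} → 3 states.
Total: 6.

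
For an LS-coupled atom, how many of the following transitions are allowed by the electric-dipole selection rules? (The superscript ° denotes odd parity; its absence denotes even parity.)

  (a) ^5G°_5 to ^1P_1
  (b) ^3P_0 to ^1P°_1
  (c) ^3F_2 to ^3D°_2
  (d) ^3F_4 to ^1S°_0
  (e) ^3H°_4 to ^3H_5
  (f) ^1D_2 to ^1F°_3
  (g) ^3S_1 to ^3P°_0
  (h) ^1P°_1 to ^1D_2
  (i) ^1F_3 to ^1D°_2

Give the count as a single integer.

(a) forbidden (ΔS, ΔL, ΔJ fail)
(b) forbidden (ΔS fails)
(c) allowed
(d) forbidden (ΔS, ΔL, ΔJ fail)
(e) allowed
(f) allowed
(g) allowed
(h) allowed
(i) allowed
Total allowed: 6 of 9.

6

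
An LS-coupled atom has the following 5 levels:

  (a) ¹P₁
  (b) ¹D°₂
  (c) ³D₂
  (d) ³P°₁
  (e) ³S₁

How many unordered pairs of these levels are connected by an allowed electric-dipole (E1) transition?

(a)–(b): allowed.
(a)–(c): forbidden (parity, ΔS).
(a)–(d): forbidden (ΔS).
(a)–(e): forbidden (parity, ΔS).
(b)–(c): forbidden (ΔS).
(b)–(d): forbidden (parity, ΔS).
(b)–(e): forbidden (ΔS, ΔL).
(c)–(d): allowed.
(c)–(e): forbidden (parity, ΔL).
(d)–(e): allowed.
Allowed pairs: 3 of 10.

3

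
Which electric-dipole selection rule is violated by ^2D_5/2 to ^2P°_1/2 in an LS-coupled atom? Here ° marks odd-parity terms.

Parity must change: even → odd — ✓.
ΔS = 0: S: 1/2 → 1/2 — ✓.
ΔL = 0, ±1 (not L=0↔0): L: 2 → 1, ΔL = -1 — ✓.
ΔJ = 0, ±1 (not J=0↔0): J: 5/2 → 1/2, ΔJ = -2 — ✗.

the ΔJ = 0, ±1 rule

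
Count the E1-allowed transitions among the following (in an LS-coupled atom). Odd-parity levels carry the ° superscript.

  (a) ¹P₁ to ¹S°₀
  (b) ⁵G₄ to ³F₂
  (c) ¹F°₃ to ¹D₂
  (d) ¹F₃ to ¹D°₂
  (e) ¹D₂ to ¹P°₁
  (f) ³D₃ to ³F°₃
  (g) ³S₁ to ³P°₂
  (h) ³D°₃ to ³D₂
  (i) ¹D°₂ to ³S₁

(a) allowed
(b) forbidden (parity, ΔS, ΔJ fail)
(c) allowed
(d) allowed
(e) allowed
(f) allowed
(g) allowed
(h) allowed
(i) forbidden (ΔS, ΔL fail)
Total allowed: 7 of 9.

7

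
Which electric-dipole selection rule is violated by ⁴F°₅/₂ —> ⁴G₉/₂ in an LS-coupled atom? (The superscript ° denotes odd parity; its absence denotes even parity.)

ΔL = 0, ±1 (not L=0↔0): L: 3 → 4, ΔL = +1 — ok.
Parity must change: odd → even — ok.
ΔS = 0: S: 3/2 → 3/2 — ok.
ΔJ = 0, ±1 (not J=0↔0): J: 5/2 → 9/2, ΔJ = +2 — fails.

the ΔJ = 0, ±1 rule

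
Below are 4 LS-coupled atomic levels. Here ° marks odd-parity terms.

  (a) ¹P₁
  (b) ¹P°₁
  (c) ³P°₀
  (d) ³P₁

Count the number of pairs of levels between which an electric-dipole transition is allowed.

2

(a)–(b): allowed.
(a)–(c): forbidden (ΔS).
(a)–(d): forbidden (parity, ΔS).
(b)–(c): forbidden (parity, ΔS).
(b)–(d): forbidden (ΔS).
(c)–(d): allowed.
Allowed pairs: 2 of 6.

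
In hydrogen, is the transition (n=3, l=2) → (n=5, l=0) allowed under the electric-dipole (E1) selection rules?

forbidden

Δl = 0 − 2 = -2; the E1 rule Δl = ±1 is ✗.
The transition is electric-dipole forbidden.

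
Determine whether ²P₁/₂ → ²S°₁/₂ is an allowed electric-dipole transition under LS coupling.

allowed

Parity must change: even → odd — ✓.
ΔS = 0: S: 1/2 → 1/2 — ✓.
ΔL = 0, ±1 (not L=0↔0): L: 1 → 0, ΔL = -1 — ✓.
ΔJ = 0, ±1 (not J=0↔0): J: 1/2 → 1/2, ΔJ = +0 — ✓.
All four E1 rules are satisfied.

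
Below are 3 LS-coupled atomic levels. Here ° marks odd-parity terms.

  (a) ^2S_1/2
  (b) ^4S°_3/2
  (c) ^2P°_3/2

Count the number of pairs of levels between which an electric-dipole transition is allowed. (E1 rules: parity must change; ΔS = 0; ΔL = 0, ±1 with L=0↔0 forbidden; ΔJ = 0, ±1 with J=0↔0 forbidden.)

(a)–(b): forbidden (ΔS, ΔL).
(a)–(c): allowed.
(b)–(c): forbidden (parity, ΔS).
Allowed pairs: 1 of 3.

1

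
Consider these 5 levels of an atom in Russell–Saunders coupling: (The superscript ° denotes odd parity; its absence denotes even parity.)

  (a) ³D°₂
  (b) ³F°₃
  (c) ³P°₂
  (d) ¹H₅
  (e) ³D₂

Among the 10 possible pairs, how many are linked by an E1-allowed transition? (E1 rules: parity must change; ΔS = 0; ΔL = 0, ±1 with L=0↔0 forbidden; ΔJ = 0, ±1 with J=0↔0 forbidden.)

3

(a)–(b): forbidden (parity).
(a)–(c): forbidden (parity).
(a)–(d): forbidden (ΔS, ΔL, ΔJ).
(a)–(e): allowed.
(b)–(c): forbidden (parity, ΔL).
(b)–(d): forbidden (ΔS, ΔL, ΔJ).
(b)–(e): allowed.
(c)–(d): forbidden (ΔS, ΔL, ΔJ).
(c)–(e): allowed.
(d)–(e): forbidden (parity, ΔS, ΔL, ΔJ).
Allowed pairs: 3 of 10.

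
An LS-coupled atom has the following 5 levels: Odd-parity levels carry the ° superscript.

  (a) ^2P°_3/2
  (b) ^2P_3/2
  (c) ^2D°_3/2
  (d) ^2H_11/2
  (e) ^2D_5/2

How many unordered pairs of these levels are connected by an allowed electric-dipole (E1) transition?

4

(a)–(b): allowed.
(a)–(c): forbidden (parity).
(a)–(d): forbidden (ΔL, ΔJ).
(a)–(e): allowed.
(b)–(c): allowed.
(b)–(d): forbidden (parity, ΔL, ΔJ).
(b)–(e): forbidden (parity).
(c)–(d): forbidden (ΔL, ΔJ).
(c)–(e): allowed.
(d)–(e): forbidden (parity, ΔL, ΔJ).
Allowed pairs: 4 of 10.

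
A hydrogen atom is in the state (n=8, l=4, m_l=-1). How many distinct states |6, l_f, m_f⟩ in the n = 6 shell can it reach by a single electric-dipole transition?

E1 requires Δl = ±1, so l_f ∈ {3, 5}; with 0 ≤ l_f ≤ n_f−1 = 5, the allowed l_f values are {3, 5}.
For l_f = 3: m_f ∈ {m_i−1, m_i, m_i+1} ∩ [−3, 3] = {-2, -1, 0} → 3 states.
For l_f = 5: m_f ∈ {m_i−1, m_i, m_i+1} ∩ [−5, 5] = {-2, -1, 0} → 3 states.
Total: 6.

6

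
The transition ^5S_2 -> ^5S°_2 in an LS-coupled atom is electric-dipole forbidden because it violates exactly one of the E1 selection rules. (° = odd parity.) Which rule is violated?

the L=0 ↔ L=0 exclusion

Reading off the term symbols: S 2→2, L 0→0, J 2→2, parity even→odd.
Parity must change: even → odd — passes.
ΔS = 0: S: 2 → 2 — passes.
ΔL = 0, ±1 (not L=0↔0): L: 0 → 0, ΔL = +0 — fails.
ΔJ = 0, ±1 (not J=0↔0): J: 2 → 2, ΔJ = +0 — passes.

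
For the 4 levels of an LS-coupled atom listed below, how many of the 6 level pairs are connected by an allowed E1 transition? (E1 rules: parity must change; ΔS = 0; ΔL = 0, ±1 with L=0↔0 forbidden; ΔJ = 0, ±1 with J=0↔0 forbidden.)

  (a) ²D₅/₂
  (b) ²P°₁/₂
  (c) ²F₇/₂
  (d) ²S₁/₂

(a)–(b): forbidden (ΔJ).
(a)–(c): forbidden (parity).
(a)–(d): forbidden (parity, ΔL, ΔJ).
(b)–(c): forbidden (ΔL, ΔJ).
(b)–(d): allowed.
(c)–(d): forbidden (parity, ΔL, ΔJ).
Allowed pairs: 1 of 6.

1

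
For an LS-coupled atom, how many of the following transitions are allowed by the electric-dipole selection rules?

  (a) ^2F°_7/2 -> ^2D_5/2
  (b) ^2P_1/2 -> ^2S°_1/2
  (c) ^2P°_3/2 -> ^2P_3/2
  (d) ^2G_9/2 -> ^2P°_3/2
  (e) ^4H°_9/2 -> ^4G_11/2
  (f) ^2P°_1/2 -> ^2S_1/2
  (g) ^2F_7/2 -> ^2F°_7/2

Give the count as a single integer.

(a) allowed
(b) allowed
(c) allowed
(d) forbidden (ΔL, ΔJ fail)
(e) allowed
(f) allowed
(g) allowed
Total allowed: 6 of 7.

6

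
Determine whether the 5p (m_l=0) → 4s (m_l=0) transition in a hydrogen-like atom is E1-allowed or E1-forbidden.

Δl = 0 − 1 = -1; the E1 rule Δl = ±1 is ok.
m_l: 0 → 0 (Δm_l = +0). |Δm_l| ≤ 1 ok.
All E1 selection rules are satisfied.

allowed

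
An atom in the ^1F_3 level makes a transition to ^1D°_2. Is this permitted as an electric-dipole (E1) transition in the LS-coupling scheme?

ΔJ = 0, ±1 (not J=0↔0): J: 3 → 2, ΔJ = -1 — ok.
ΔS = 0: S: 0 → 0 — ok.
ΔL = 0, ±1 (not L=0↔0): L: 3 → 2, ΔL = -1 — ok.
Parity must change: even → odd — ok.
All four E1 rules are satisfied.

allowed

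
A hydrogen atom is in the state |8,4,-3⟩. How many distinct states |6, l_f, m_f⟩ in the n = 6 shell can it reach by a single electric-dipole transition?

E1 requires Δl = ±1, so l_f ∈ {3, 5}; with 0 ≤ l_f ≤ n_f−1 = 5, the allowed l_f values are {3, 5}.
For l_f = 3: m_f ∈ {m_i−1, m_i, m_i+1} ∩ [−3, 3] = {-3, -2} → 2 states.
For l_f = 5: m_f ∈ {m_i−1, m_i, m_i+1} ∩ [−5, 5] = {-4, -3, -2} → 3 states.
Total: 5.

5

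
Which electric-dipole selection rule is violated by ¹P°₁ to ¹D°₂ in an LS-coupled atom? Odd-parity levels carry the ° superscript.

Initial level: S=0, L=1, J=1, parity odd. Final level: S=0, L=2, J=2, parity odd.
Parity must change: odd → odd — fails.
ΔS = 0: S: 0 → 0 — ok.
ΔL = 0, ±1 (not L=0↔0): L: 1 → 2, ΔL = +1 — ok.
ΔJ = 0, ±1 (not J=0↔0): J: 1 → 2, ΔJ = +1 — ok.

parity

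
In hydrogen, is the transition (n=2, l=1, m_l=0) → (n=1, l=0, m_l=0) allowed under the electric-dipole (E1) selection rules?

allowed

Δl = 0 − 1 = -1; the E1 rule Δl = ±1 is ok.
Δm_l = 0 − (0) = +0. E1 requires Δm_l = 0, ±1: ok.
All E1 selection rules are satisfied.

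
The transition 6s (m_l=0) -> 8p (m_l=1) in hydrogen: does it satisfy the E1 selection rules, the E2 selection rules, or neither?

E1

Δl = 1 − 0 = +1; l_i + l_f = 1.
Δm_l = +1.
E1 (Δl = ±1, |Δm_l| ≤ 1): satisfied.
E2 (Δl = 0,±2, l_i+l_f ≥ 2, |Δm_l| ≤ 2): not satisfied.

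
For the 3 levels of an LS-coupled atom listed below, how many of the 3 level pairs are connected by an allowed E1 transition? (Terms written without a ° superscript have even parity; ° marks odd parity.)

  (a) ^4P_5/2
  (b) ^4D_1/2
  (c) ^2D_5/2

0

(a)–(b): forbidden (parity, ΔJ).
(a)–(c): forbidden (parity, ΔS).
(b)–(c): forbidden (parity, ΔS, ΔJ).
Allowed pairs: 0 of 3.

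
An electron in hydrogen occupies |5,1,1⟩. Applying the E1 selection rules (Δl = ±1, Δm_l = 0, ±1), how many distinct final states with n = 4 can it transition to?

4

E1 requires Δl = ±1, so l_f ∈ {0, 2}; with 0 ≤ l_f ≤ n_f−1 = 3, the allowed l_f values are {0, 2}.
For l_f = 0: m_f ∈ {m_i−1, m_i, m_i+1} ∩ [−0, 0] = {0} → 1 state.
For l_f = 2: m_f ∈ {m_i−1, m_i, m_i+1} ∩ [−2, 2] = {0, 1, 2} → 3 states.
Total: 4.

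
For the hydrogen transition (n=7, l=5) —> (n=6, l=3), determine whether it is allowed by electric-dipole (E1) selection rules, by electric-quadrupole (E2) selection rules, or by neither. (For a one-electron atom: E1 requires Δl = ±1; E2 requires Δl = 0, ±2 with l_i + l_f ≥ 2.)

Δl = 3 − 5 = -2; l_i + l_f = 8.
E1 (Δl = ±1): not satisfied.
E2 (Δl = 0,±2, l_i+l_f ≥ 2): satisfied.

E2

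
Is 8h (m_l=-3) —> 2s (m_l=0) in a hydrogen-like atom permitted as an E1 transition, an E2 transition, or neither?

Δl = 0 − 5 = -5; l_i + l_f = 5.
Δm_l = +3.
E1 (Δl = ±1, |Δm_l| ≤ 1): not satisfied.
E2 (Δl = 0,±2, l_i+l_f ≥ 2, |Δm_l| ≤ 2): not satisfied.

neither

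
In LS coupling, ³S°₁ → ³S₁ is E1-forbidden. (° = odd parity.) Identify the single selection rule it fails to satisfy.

the L=0 ↔ L=0 exclusion

Reading off the term symbols: S 1→1, L 0→0, J 1→1, parity odd→even.
ΔS = 0: S: 1 → 1 — ok.
ΔL = 0, ±1 (not L=0↔0): L: 0 → 0, ΔL = +0 — fails.
ΔJ = 0, ±1 (not J=0↔0): J: 1 → 1, ΔJ = +0 — ok.
Parity must change: odd → even — ok.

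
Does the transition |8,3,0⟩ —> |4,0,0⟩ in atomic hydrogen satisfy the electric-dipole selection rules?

Δl = 0 − 3 = -3; the E1 rule Δl = ±1 is fails.
Δm_l = 0 − (0) = +0. E1 requires Δm_l = 0, ±1: ok.
The transition is electric-dipole forbidden.

forbidden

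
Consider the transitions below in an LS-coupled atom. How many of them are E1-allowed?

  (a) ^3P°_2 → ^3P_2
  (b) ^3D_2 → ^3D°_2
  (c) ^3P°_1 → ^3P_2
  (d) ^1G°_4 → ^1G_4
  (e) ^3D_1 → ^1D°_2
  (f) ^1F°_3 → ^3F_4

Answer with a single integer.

4

(a) allowed
(b) allowed
(c) allowed
(d) allowed
(e) forbidden (ΔS fails)
(f) forbidden (ΔS fails)
Total allowed: 4 of 6.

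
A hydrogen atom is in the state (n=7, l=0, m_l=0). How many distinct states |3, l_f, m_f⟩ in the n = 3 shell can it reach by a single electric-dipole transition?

3

E1 requires Δl = ±1, so l_f ∈ {-1, 1}; with 0 ≤ l_f ≤ n_f−1 = 2, the allowed l_f values are {1}.
For l_f = 1: m_f ∈ {m_i−1, m_i, m_i+1} ∩ [−1, 1] = {-1, 0, 1} → 3 states.
Total: 3.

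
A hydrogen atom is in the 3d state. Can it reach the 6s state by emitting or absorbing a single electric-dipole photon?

forbidden

Δl = 0 − 2 = -2; the E1 rule Δl = ±1 is violated.
The transition is electric-dipole forbidden.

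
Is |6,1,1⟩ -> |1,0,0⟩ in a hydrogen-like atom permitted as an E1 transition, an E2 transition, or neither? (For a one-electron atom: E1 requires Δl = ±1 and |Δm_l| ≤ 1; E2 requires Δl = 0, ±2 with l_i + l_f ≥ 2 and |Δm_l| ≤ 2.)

Δl = 0 − 1 = -1; l_i + l_f = 1.
Δm_l = -1.
E1 (Δl = ±1, |Δm_l| ≤ 1): satisfied.
E2 (Δl = 0,±2, l_i+l_f ≥ 2, |Δm_l| ≤ 2): not satisfied.

E1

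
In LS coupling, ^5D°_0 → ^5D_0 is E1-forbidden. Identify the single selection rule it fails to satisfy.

Initial level: S=2, L=2, J=0, parity odd. Final level: S=2, L=2, J=0, parity even.
ΔJ = 0, ±1 (not J=0↔0): J: 0 → 0, ΔJ = +0 — violated.
ΔS = 0: S: 2 → 2 — satisfied.
ΔL = 0, ±1 (not L=0↔0): L: 2 → 2, ΔL = +0 — satisfied.
Parity must change: odd → even — satisfied.

the J=0 ↔ J=0 exclusion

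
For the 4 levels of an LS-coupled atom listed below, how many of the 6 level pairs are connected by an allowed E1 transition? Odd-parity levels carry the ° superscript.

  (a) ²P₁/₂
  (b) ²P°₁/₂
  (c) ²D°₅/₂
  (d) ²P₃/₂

3

(a)–(b): allowed.
(a)–(c): forbidden (ΔJ).
(a)–(d): forbidden (parity).
(b)–(c): forbidden (parity, ΔJ).
(b)–(d): allowed.
(c)–(d): allowed.
Allowed pairs: 3 of 6.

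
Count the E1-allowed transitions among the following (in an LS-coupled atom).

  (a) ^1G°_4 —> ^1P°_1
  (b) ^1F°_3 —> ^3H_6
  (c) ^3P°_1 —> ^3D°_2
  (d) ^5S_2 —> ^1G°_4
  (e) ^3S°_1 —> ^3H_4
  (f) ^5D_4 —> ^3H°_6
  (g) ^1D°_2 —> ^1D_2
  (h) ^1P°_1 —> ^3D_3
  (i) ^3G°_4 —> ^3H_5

(a) forbidden (parity, ΔL, ΔJ fail)
(b) forbidden (ΔS, ΔL, ΔJ fail)
(c) forbidden (parity fails)
(d) forbidden (ΔS, ΔL, ΔJ fail)
(e) forbidden (ΔL, ΔJ fail)
(f) forbidden (ΔS, ΔL, ΔJ fail)
(g) allowed
(h) forbidden (ΔS, ΔJ fail)
(i) allowed
Total allowed: 2 of 9.

2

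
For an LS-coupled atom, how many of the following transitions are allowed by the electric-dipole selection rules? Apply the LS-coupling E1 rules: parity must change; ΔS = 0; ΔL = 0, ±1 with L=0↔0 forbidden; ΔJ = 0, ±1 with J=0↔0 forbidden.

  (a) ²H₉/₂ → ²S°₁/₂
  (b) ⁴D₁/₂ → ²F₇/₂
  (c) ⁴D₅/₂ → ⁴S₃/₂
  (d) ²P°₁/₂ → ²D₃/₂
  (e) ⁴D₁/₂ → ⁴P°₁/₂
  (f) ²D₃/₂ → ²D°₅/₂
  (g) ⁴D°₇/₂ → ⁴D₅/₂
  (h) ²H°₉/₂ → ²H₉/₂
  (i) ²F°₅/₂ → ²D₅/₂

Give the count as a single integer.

(a) forbidden (ΔL, ΔJ fail)
(b) forbidden (parity, ΔS, ΔJ fail)
(c) forbidden (parity, ΔL fail)
(d) allowed
(e) allowed
(f) allowed
(g) allowed
(h) allowed
(i) allowed
Total allowed: 6 of 9.

6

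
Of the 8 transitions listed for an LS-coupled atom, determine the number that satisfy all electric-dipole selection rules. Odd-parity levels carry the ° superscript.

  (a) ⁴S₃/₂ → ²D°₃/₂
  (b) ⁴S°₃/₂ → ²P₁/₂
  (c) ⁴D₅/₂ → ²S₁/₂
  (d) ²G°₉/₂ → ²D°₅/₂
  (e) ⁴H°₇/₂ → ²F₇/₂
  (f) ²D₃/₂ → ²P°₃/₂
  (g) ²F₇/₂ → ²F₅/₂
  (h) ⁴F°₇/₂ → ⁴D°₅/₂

(a) forbidden (ΔS, ΔL fail)
(b) forbidden (ΔS fails)
(c) forbidden (parity, ΔS, ΔL, ΔJ fail)
(d) forbidden (parity, ΔL, ΔJ fail)
(e) forbidden (ΔS, ΔL fail)
(f) allowed
(g) forbidden (parity fails)
(h) forbidden (parity fails)
Total allowed: 1 of 8.

1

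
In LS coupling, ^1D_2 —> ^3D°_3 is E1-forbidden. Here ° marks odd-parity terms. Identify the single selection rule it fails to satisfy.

Parity must change: even → odd — ✓.
ΔS = 0: S: 0 → 1 — ✗.
ΔL = 0, ±1 (not L=0↔0): L: 2 → 2, ΔL = +0 — ✓.
ΔJ = 0, ±1 (not J=0↔0): J: 2 → 3, ΔJ = +1 — ✓.

the ΔS = 0 rule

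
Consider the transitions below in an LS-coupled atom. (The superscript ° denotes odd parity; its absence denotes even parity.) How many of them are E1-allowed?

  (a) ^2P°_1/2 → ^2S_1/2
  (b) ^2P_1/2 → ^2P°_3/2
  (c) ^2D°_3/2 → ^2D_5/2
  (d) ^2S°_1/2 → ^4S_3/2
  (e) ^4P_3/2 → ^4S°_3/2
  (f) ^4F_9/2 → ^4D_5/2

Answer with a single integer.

(a) allowed
(b) allowed
(c) allowed
(d) forbidden (ΔS, ΔL fail)
(e) allowed
(f) forbidden (parity, ΔJ fail)
Total allowed: 4 of 6.

4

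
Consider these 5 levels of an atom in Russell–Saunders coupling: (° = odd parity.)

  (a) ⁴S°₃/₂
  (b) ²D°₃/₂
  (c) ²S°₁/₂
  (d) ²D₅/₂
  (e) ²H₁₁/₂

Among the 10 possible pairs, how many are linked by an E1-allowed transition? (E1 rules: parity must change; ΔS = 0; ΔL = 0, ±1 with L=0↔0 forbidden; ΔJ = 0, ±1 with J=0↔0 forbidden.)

1

(a)–(b): forbidden (parity, ΔS, ΔL).
(a)–(c): forbidden (parity, ΔS, ΔL).
(a)–(d): forbidden (ΔS, ΔL).
(a)–(e): forbidden (ΔS, ΔL, ΔJ).
(b)–(c): forbidden (parity, ΔL).
(b)–(d): allowed.
(b)–(e): forbidden (ΔL, ΔJ).
(c)–(d): forbidden (ΔL, ΔJ).
(c)–(e): forbidden (ΔL, ΔJ).
(d)–(e): forbidden (parity, ΔL, ΔJ).
Allowed pairs: 1 of 10.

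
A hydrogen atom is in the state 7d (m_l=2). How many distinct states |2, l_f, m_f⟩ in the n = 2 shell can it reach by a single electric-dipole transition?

1

E1 requires Δl = ±1, so l_f ∈ {1, 3}; with 0 ≤ l_f ≤ n_f−1 = 1, the allowed l_f values are {1}.
For l_f = 1: m_f ∈ {m_i−1, m_i, m_i+1} ∩ [−1, 1] = {1} → 1 state.
Total: 1.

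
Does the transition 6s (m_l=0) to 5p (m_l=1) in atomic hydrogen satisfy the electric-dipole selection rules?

Δl = 1 − 0 = +1; the E1 rule Δl = ±1 is passes.
m_l: 0 → 1 (Δm_l = +1). |Δm_l| ≤ 1 passes.
All E1 selection rules are satisfied.

allowed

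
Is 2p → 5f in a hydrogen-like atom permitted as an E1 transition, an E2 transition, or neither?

E2

Δl = 3 − 1 = +2; l_i + l_f = 4.
E1 (Δl = ±1): not satisfied.
E2 (Δl = 0,±2, l_i+l_f ≥ 2): satisfied.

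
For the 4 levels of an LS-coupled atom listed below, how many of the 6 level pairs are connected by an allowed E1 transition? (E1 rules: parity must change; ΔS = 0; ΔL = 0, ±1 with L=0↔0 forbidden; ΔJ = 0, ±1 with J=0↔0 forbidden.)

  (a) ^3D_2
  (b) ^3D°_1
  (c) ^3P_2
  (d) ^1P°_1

(a)–(b): allowed.
(a)–(c): forbidden (parity).
(a)–(d): forbidden (ΔS).
(b)–(c): allowed.
(b)–(d): forbidden (parity, ΔS).
(c)–(d): forbidden (ΔS).
Allowed pairs: 2 of 6.

2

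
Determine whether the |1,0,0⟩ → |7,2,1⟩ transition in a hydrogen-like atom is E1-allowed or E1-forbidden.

forbidden

Δl = 2 − 0 = +2; the E1 rule Δl = ±1 is ✗.
Δm_l = 1 − (0) = +1. E1 requires Δm_l = 0, ±1: ✓.
The transition is electric-dipole forbidden.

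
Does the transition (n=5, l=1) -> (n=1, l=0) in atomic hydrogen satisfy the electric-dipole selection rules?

Initial l = 1, final l = 0, so Δl = -1. E1 requires Δl = ±1: ✓.
All E1 selection rules are satisfied.

allowed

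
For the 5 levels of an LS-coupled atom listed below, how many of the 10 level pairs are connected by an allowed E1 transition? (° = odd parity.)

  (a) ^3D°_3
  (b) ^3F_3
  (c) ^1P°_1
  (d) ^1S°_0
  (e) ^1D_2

2

(a)–(b): allowed.
(a)–(c): forbidden (parity, ΔS, ΔJ).
(a)–(d): forbidden (parity, ΔS, ΔL, ΔJ).
(a)–(e): forbidden (ΔS).
(b)–(c): forbidden (ΔS, ΔL, ΔJ).
(b)–(d): forbidden (ΔS, ΔL, ΔJ).
(b)–(e): forbidden (parity, ΔS).
(c)–(d): forbidden (parity).
(c)–(e): allowed.
(d)–(e): forbidden (ΔL, ΔJ).
Allowed pairs: 2 of 10.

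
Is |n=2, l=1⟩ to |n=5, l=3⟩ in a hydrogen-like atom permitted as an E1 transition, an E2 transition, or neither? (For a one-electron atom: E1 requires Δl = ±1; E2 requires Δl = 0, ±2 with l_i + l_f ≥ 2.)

E2

Δl = 3 − 1 = +2; l_i + l_f = 4.
E1 (Δl = ±1): not satisfied.
E2 (Δl = 0,±2, l_i+l_f ≥ 2): satisfied.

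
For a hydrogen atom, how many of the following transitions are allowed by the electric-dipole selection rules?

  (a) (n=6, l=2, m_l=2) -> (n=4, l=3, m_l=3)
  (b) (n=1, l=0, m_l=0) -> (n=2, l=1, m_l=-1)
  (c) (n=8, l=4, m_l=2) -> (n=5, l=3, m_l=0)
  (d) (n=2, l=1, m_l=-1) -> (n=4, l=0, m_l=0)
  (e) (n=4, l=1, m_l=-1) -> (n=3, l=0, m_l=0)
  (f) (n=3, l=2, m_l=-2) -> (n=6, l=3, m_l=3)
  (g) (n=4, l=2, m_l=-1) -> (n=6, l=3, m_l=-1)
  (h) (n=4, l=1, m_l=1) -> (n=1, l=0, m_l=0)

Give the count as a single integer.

6

(a) allowed
(b) allowed
(c) forbidden — Δm_l = -2 (E1 requires Δm_l = 0, ±1)
(d) allowed
(e) allowed
(f) forbidden — Δm_l = +5 (E1 requires Δm_l = 0, ±1)
(g) allowed
(h) allowed
Total allowed: 6 of 8.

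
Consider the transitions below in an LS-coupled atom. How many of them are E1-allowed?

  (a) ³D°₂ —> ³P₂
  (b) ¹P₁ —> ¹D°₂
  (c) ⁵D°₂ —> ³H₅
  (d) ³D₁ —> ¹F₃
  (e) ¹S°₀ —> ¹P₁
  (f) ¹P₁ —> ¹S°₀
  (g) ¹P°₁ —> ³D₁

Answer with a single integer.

(a) allowed
(b) allowed
(c) forbidden (ΔS, ΔL, ΔJ fail)
(d) forbidden (parity, ΔS, ΔJ fail)
(e) allowed
(f) allowed
(g) forbidden (ΔS fails)
Total allowed: 4 of 7.

4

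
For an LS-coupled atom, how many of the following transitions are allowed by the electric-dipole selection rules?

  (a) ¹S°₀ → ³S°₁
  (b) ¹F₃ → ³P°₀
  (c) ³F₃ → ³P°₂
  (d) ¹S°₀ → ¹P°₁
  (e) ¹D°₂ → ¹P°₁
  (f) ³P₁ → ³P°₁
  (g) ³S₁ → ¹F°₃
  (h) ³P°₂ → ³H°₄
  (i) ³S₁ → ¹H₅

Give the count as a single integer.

(a) forbidden (parity, ΔS, ΔL fail)
(b) forbidden (ΔS, ΔL, ΔJ fail)
(c) forbidden (ΔL fails)
(d) forbidden (parity fails)
(e) forbidden (parity fails)
(f) allowed
(g) forbidden (ΔS, ΔL, ΔJ fail)
(h) forbidden (parity, ΔL, ΔJ fail)
(i) forbidden (parity, ΔS, ΔL, ΔJ fail)
Total allowed: 1 of 9.

1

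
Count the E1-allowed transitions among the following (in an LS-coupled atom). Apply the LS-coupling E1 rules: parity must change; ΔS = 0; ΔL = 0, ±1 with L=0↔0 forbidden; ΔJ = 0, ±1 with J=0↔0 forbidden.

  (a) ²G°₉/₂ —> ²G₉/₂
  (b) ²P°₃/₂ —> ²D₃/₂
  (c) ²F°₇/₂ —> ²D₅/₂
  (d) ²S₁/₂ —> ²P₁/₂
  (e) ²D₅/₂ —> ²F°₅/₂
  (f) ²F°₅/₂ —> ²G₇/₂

5

(a) allowed
(b) allowed
(c) allowed
(d) forbidden (parity fails)
(e) allowed
(f) allowed
Total allowed: 5 of 6.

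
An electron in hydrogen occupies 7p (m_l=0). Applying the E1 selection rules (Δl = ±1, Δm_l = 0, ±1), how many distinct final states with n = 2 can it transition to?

1

E1 requires Δl = ±1, so l_f ∈ {0, 2}; with 0 ≤ l_f ≤ n_f−1 = 1, the allowed l_f values are {0}.
For l_f = 0: m_f ∈ {m_i−1, m_i, m_i+1} ∩ [−0, 0] = {0} → 1 state.
Total: 1.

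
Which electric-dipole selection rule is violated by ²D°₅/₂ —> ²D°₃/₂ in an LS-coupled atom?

Initial level: S=1/2, L=2, J=5/2, parity odd. Final level: S=1/2, L=2, J=3/2, parity odd.
Parity must change: odd → odd — ✗.
ΔS = 0: S: 1/2 → 1/2 — ✓.
ΔL = 0, ±1 (not L=0↔0): L: 2 → 2, ΔL = +0 — ✓.
ΔJ = 0, ±1 (not J=0↔0): J: 5/2 → 3/2, ΔJ = -1 — ✓.

parity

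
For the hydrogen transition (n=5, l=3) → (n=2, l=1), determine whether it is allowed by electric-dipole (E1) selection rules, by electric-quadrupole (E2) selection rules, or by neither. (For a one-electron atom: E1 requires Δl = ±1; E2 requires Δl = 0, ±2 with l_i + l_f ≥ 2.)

Δl = 1 − 3 = -2; l_i + l_f = 4.
E1 (Δl = ±1): not satisfied.
E2 (Δl = 0,±2, l_i+l_f ≥ 2): satisfied.

E2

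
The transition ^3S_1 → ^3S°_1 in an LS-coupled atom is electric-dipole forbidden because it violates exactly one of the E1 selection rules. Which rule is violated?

the L=0 ↔ L=0 exclusion

Initial level: S=1, L=0, J=1, parity even. Final level: S=1, L=0, J=1, parity odd.
ΔJ = 0, ±1 (not J=0↔0): J: 1 → 1, ΔJ = +0 — ✓.
ΔS = 0: S: 1 → 1 — ✓.
Parity must change: even → odd — ✓.
ΔL = 0, ±1 (not L=0↔0): L: 0 → 0, ΔL = +0 — ✗.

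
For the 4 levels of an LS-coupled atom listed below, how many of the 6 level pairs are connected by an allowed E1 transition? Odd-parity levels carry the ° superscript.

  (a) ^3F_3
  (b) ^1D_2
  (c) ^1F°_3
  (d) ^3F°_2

2

(a)–(b): forbidden (parity, ΔS).
(a)–(c): forbidden (ΔS).
(a)–(d): allowed.
(b)–(c): allowed.
(b)–(d): forbidden (ΔS).
(c)–(d): forbidden (parity, ΔS).
Allowed pairs: 2 of 6.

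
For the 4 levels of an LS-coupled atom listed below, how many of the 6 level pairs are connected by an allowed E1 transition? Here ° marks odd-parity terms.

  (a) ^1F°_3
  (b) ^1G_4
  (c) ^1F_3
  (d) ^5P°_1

2

(a)–(b): allowed.
(a)–(c): allowed.
(a)–(d): forbidden (parity, ΔS, ΔL, ΔJ).
(b)–(c): forbidden (parity).
(b)–(d): forbidden (ΔS, ΔL, ΔJ).
(c)–(d): forbidden (ΔS, ΔL, ΔJ).
Allowed pairs: 2 of 6.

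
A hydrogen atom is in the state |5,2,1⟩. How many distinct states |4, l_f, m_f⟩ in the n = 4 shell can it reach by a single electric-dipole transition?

E1 requires Δl = ±1, so l_f ∈ {1, 3}; with 0 ≤ l_f ≤ n_f−1 = 3, the allowed l_f values are {1, 3}.
For l_f = 1: m_f ∈ {m_i−1, m_i, m_i+1} ∩ [−1, 1] = {0, 1} → 2 states.
For l_f = 3: m_f ∈ {m_i−1, m_i, m_i+1} ∩ [−3, 3] = {0, 1, 2} → 3 states.
Total: 5.

5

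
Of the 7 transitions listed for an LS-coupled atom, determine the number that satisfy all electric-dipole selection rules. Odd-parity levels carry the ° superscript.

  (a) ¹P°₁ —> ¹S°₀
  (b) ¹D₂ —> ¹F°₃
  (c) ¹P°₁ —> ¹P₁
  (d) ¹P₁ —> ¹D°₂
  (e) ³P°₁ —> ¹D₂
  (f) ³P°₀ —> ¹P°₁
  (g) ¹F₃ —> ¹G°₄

(a) forbidden (parity fails)
(b) allowed
(c) allowed
(d) allowed
(e) forbidden (ΔS fails)
(f) forbidden (parity, ΔS fail)
(g) allowed
Total allowed: 4 of 7.

4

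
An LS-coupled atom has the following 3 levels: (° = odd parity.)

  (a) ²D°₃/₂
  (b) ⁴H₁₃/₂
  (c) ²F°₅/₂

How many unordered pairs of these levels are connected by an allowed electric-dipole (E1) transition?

(a)–(b): forbidden (ΔS, ΔL, ΔJ).
(a)–(c): forbidden (parity).
(b)–(c): forbidden (ΔS, ΔL, ΔJ).
Allowed pairs: 0 of 3.

0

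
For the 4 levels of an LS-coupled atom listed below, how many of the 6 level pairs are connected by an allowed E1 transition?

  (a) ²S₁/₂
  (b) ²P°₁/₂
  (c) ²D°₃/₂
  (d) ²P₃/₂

3

(a)–(b): allowed.
(a)–(c): forbidden (ΔL).
(a)–(d): forbidden (parity).
(b)–(c): forbidden (parity).
(b)–(d): allowed.
(c)–(d): allowed.
Allowed pairs: 3 of 6.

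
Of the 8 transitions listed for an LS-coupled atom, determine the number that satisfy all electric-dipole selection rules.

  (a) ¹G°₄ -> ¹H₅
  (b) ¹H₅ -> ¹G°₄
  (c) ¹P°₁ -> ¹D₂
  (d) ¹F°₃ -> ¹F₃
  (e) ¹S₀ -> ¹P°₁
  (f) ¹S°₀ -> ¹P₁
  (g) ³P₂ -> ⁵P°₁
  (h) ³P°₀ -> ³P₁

7

(a) allowed
(b) allowed
(c) allowed
(d) allowed
(e) allowed
(f) allowed
(g) forbidden (ΔS fails)
(h) allowed
Total allowed: 7 of 8.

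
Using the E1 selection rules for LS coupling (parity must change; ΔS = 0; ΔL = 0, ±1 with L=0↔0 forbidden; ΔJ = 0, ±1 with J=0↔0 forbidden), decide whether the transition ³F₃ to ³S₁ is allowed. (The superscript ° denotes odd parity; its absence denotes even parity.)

forbidden

Initial level: S=1, L=3, J=3, parity even. Final level: S=1, L=0, J=1, parity even.
Parity must change: even → even — violated.
ΔL = 0, ±1 (not L=0↔0): L: 3 → 0, ΔL = -3 — violated.
ΔS = 0: S: 1 → 1 — satisfied.
ΔJ = 0, ±1 (not J=0↔0): J: 3 → 1, ΔJ = -2 — violated.
Rule(s) violated: parity, ΔL, ΔJ.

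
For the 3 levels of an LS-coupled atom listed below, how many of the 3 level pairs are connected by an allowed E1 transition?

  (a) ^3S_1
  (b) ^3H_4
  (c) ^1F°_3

(a)–(b): forbidden (parity, ΔL, ΔJ).
(a)–(c): forbidden (ΔS, ΔL, ΔJ).
(b)–(c): forbidden (ΔS, ΔL).
Allowed pairs: 0 of 3.

0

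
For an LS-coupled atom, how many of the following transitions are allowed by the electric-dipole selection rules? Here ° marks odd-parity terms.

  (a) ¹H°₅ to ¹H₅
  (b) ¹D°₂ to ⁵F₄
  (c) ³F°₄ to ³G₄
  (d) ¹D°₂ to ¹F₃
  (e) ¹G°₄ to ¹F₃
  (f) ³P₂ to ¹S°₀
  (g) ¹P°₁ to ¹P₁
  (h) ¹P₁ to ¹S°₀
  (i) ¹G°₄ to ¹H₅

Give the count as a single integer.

7

(a) allowed
(b) forbidden (ΔS, ΔJ fail)
(c) allowed
(d) allowed
(e) allowed
(f) forbidden (ΔS, ΔJ fail)
(g) allowed
(h) allowed
(i) allowed
Total allowed: 7 of 9.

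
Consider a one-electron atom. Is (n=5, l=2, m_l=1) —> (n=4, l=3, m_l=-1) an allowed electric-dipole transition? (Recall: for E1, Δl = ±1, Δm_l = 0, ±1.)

forbidden

l: 2 → 3 (Δl = +1). Δl = ±1 passes.
m_l: 1 → -1 (Δm_l = -2). |Δm_l| ≤ 1 fails.
The transition is electric-dipole forbidden.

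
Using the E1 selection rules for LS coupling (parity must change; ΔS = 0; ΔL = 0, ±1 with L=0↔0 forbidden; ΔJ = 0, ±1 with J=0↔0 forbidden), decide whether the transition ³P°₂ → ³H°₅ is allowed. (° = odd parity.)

Initial level: S=1, L=1, J=2, parity odd. Final level: S=1, L=5, J=5, parity odd.
Parity must change: odd → odd — fails.
ΔS = 0: S: 1 → 1 — passes.
ΔL = 0, ±1 (not L=0↔0): L: 1 → 5, ΔL = +4 — fails.
ΔJ = 0, ±1 (not J=0↔0): J: 2 → 5, ΔJ = +3 — fails.
Rule(s) violated: parity, ΔL, ΔJ.

forbidden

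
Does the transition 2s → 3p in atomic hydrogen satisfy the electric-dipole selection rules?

Initial l = 0, final l = 1, so Δl = +1. E1 requires Δl = ±1: passes.
All E1 selection rules are satisfied.

allowed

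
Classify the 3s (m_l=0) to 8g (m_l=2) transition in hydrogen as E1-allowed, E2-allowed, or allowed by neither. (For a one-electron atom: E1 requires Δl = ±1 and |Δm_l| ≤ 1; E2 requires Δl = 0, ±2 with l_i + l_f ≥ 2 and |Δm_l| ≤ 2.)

Δl = 4 − 0 = +4; l_i + l_f = 4.
Δm_l = +2.
E1 (Δl = ±1, |Δm_l| ≤ 1): not satisfied.
E2 (Δl = 0,±2, l_i+l_f ≥ 2, |Δm_l| ≤ 2): not satisfied.

neither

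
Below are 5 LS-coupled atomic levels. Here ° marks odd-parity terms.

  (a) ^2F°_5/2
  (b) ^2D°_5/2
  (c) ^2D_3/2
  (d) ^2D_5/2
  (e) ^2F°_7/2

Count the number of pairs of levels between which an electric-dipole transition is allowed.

(a)–(b): forbidden (parity).
(a)–(c): allowed.
(a)–(d): allowed.
(a)–(e): forbidden (parity).
(b)–(c): allowed.
(b)–(d): allowed.
(b)–(e): forbidden (parity).
(c)–(d): forbidden (parity).
(c)–(e): forbidden (ΔJ).
(d)–(e): allowed.
Allowed pairs: 5 of 10.

5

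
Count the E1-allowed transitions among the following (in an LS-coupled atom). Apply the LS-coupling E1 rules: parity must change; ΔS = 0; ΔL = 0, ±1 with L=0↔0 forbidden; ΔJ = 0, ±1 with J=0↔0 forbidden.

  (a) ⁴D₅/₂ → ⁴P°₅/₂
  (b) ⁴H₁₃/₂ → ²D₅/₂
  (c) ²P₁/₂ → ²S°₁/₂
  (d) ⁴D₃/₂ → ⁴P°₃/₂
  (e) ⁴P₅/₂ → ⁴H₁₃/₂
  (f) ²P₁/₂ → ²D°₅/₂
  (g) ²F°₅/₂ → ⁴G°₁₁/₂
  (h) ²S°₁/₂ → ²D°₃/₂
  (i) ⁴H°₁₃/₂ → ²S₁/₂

(a) allowed
(b) forbidden (parity, ΔS, ΔL, ΔJ fail)
(c) allowed
(d) allowed
(e) forbidden (parity, ΔL, ΔJ fail)
(f) forbidden (ΔJ fails)
(g) forbidden (parity, ΔS, ΔJ fail)
(h) forbidden (parity, ΔL fail)
(i) forbidden (ΔS, ΔL, ΔJ fail)
Total allowed: 3 of 9.

3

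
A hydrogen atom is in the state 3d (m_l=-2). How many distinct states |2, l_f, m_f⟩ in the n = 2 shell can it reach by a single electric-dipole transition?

1

E1 requires Δl = ±1, so l_f ∈ {1, 3}; with 0 ≤ l_f ≤ n_f−1 = 1, the allowed l_f values are {1}.
For l_f = 1: m_f ∈ {m_i−1, m_i, m_i+1} ∩ [−1, 1] = {-1} → 1 state.
Total: 1.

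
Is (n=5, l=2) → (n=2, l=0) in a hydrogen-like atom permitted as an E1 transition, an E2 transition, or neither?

Δl = 0 − 2 = -2; l_i + l_f = 2.
E1 (Δl = ±1): not satisfied.
E2 (Δl = 0,±2, l_i+l_f ≥ 2): satisfied.

E2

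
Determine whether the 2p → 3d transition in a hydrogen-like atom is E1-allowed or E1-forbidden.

l: 1 → 2 (Δl = +1). Δl = ±1 satisfied.
All E1 selection rules are satisfied.

allowed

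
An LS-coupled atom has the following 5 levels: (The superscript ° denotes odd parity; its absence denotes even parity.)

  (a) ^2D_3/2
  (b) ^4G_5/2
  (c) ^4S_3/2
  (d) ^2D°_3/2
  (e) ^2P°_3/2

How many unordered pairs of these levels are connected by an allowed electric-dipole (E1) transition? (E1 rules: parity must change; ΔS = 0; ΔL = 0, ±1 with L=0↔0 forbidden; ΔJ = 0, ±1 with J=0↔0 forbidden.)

2

(a)–(b): forbidden (parity, ΔS, ΔL).
(a)–(c): forbidden (parity, ΔS, ΔL).
(a)–(d): allowed.
(a)–(e): allowed.
(b)–(c): forbidden (parity, ΔL).
(b)–(d): forbidden (ΔS, ΔL).
(b)–(e): forbidden (ΔS, ΔL).
(c)–(d): forbidden (ΔS, ΔL).
(c)–(e): forbidden (ΔS).
(d)–(e): forbidden (parity).
Allowed pairs: 2 of 10.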